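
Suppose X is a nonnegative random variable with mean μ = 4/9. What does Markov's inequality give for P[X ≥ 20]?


μ = E[X] = 4/9, a = 20.
Markov: P[X ≥ 20] ≤ μ/a = (4/9)/20 = 1/45.
Numerically: ≈ 0.02222.
(Since a = 20 > μ = 0.44444, the bound 1/45 is < 1 and informative.)

P[X ≥ 20] ≤ 1/45 ≈ 0.02222.


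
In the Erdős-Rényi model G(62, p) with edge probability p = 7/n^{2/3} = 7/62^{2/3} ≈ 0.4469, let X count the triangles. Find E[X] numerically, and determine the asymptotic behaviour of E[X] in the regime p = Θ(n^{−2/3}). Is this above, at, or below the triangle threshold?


Number of potential triangles: C(62, 3) = 37820.
Each occurs with probability p³ ≈ (0.4469)³ ≈ 8.922997e-02.
By linearity: E[X] = C(62, 3)·p³ ≈ 37820 · 8.922997e-02 ≈ 3374.6774.
Since α = 2/3 < 1, p = c/n^{2/3} ≫ 1/n is above the triangle threshold p ~ 1/n. Asymptotically E[X] ~ (c³/6)·n^{3(1−α)} = (7³/6)·n^{1} → ∞; triangles are abundant w.h.p.

E[X] ≈ 3374.6774; in regime p = Θ(1/n^{2/3}) E[X] diverges (above the triangle threshold p ~ 1/n).


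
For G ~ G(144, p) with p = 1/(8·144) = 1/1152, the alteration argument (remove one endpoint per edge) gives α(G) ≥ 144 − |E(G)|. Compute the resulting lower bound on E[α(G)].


E[|E(G)|] = C(144, 2)·p = 10296 · (1/1152) = 143/16.
E[α(G)] ≥ n − E[|E(G)|] = 144 − 143/16 = 2161/16.
Numerically: ≈ 135.0625.
(This is only a lower bound; the true E[α(G)] may be larger.)

E[α(G)] ≥ 2161/16 ≈ 135.0625.


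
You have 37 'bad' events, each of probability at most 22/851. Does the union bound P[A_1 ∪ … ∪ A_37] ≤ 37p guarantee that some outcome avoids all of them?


Union bound: P[∪_{i=1}^{37} A_i] ≤ Σ_i P[A_i] ≤ 37·p = 37·(22/851) = 22/23.
Numerically: 22/23 ≈ 0.9565.
Is 22/23 < 1? YES.
Since P[∪ A_i] ≤ 22/23 < 1, the complement has P[∩ A_i^c] ≥ 1 − 22/23 = 1/23 > 0, so some outcome avoids every A_i.

37·p = 22/23 ≈ 0.9565; existence CERTIFIED by the union bound.


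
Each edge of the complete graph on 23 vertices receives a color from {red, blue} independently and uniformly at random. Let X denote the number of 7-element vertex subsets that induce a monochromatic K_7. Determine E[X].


Let X = Σ_S X_S over the C(23, 7) = 245157 subsets S of size 7, where X_S = 1 if the K_7 on S is monochromatic.
For a fixed S, the K_7 on S has C(7, 2) = 21 edges. P[all 21 edges red] = (1/2)^21, and likewise for blue, so P[monochromatic] = 2·(1/2)^21 = 2^{1 − 21} = 1/1048576.
Summing: E[X] = C(23, 7) · 2^{1 − 21} = 245157 · 1/1048576 = 245157/1048576.
Numerically: E[X] ≈ 0.233800.

E[X] = C(23,7)·2^(1−C(7,2)) = 245157/1048576 ≈ 0.233800.


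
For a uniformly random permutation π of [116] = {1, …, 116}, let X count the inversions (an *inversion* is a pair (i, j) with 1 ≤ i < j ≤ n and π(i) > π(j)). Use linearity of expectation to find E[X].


Write X = Σ X_I over the C(116, 2) = 6670 pairs i < j, with X_I the indicator of one inversion.
There are 6670 indicators.
For each fixed pair i < j, the values π(i) and π(j) are two distinct elements of {1, …, 116} in uniformly random order; by symmetry P[π(i) > π(j)] = 1/2.
By linearity: E[X] = 6670 · (1/2) = C(116, 2) · (1/2) = 6670/2 = 3335 ≈ 3335.000000.

E[X] = 3335 = 3335.000000.


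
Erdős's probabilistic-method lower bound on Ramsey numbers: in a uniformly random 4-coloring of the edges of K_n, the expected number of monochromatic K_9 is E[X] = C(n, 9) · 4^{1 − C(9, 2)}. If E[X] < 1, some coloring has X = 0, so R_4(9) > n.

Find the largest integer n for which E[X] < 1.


We need C(n, 9) · 4^{1 − 36} < 1, i.e. C(n, 9) < 4^{36 − 1} = 1180591620717411303424.
Check values of n near the boundary:
  n = 911: C(911, 9) = 1144686900492291197405; 1144686900492291197405 < 1180591620717411303424? YES
  n = 912: C(912, 9) = 1156095740032081475120; 1156095740032081475120 < 1180591620717411303424? YES
  n = 913: C(913, 9) = 1167605542753639808390; 1167605542753639808390 < 1180591620717411303424? YES
  n = 914: C(914, 9) = 1179217089587653905932; 1179217089587653905932 < 1180591620717411303424? YES
  n = 915: C(915, 9) = 1190931166636537885130; 1190931166636537885130 < 1180591620717411303424? NO
The largest n with C(n, 9) < 1180591620717411303424 is n = 914 (where E[X] = 294804272396913476483/295147905179352825856 ≈ 0.99884). Hence R_4(9) > 914, i.e. R_4(9) ≥ 915.

Largest n = 914; hence R_4(9) > 914.


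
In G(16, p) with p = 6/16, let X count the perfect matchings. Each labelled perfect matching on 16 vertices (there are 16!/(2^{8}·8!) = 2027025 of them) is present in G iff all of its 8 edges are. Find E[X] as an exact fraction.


K_16 has 16!/(2^{8}·8!) = 2027025 labelled perfect matchings.
For each such perfect matching H, let X_H = 1 if all 8 edges of H are present in G. Then P[X_H = 1] = p^{8} = (3/8)^{8} = 6561/16777216.
By linearity of expectation: E[X] = Σ_H E[X_H] = 2027025 · p^{8} = 2027025 · 6561/16777216 = 13299311025/16777216.
Numerically: E[X] ≈ 793.

E[X] = 2027025 · (3/8)^{8} = 13299311025/16777216 ≈ 793.


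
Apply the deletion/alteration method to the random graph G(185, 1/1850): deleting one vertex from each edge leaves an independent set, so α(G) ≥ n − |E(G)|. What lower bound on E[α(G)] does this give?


E[|E(G)|] = C(185, 2)·p = 17020 · (1/1850) = 46/5.
E[α(G)] ≥ n − E[|E(G)|] = 185 − 46/5 = 879/5.
Numerically: ≈ 175.80000.
(This is only a lower bound; the true E[α(G)] may be larger.)

E[α(G)] ≥ 879/5 ≈ 175.80000.


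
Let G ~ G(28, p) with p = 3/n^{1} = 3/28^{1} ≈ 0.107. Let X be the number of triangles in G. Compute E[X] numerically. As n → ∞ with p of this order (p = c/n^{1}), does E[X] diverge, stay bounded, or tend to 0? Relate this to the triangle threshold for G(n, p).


Number of potential triangles: C(28, 3) = 3276.
Each occurs with probability p³ ≈ (0.107)³ ≈ 1.22996e-03.
By linearity: E[X] = C(28, 3)·p³ ≈ 3276 · 1.22996e-03 ≈ 4.029.
Here α = 1, so p = 3/n is exactly at the triangle threshold p ~ 1/n. Asymptotically E[X] → c³/6 = 3³/6 = 9/2 ≈ 4.500, a bounded constant. In this regime the triangle count is asymptotically Poisson(c³/6).

E[X] ≈ 4.029; in regime p = Θ(1/n^{1}) E[X] stays bounded (at the triangle threshold p ~ 1/n).


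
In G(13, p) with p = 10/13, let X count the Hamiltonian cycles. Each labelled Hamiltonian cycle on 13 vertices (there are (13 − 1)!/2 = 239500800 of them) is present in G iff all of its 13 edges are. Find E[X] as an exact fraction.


K_13 has (13 − 1)!/2 = 239500800 labelled Hamiltonian cycles.
For each such Hamiltonian cycle H, let X_H = 1 if all 13 edges of H are present in G. Then P[X_H = 1] = p^{13} = (10/13)^{13} = 10000000000000/302875106592253.
By linearity: E[X] = Σ_H E[X_H] = 239500800 · p^{13} = 239500800 · 10000000000000/302875106592253 = 2395008000000000000000/302875106592253.
Numerically: E[X] ≈ 7.9076e+06.

E[X] = 239500800 · (10/13)^{13} = 2395008000000000000000/302875106592253 ≈ 7.9076e+06.


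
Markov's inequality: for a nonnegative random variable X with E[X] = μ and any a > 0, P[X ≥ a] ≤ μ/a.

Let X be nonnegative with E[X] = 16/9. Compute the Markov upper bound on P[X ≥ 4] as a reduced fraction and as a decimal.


μ = E[X] = 16/9, a = 4.
Markov: P[X ≥ 4] ≤ μ/a = (16/9)/4 = 4/9.
Numerically: ≈ 0.444.
(Since a = 4 > μ = 1.778, the bound 4/9 is < 1 and informative.)

P[X ≥ 4] ≤ 4/9 ≈ 0.444.


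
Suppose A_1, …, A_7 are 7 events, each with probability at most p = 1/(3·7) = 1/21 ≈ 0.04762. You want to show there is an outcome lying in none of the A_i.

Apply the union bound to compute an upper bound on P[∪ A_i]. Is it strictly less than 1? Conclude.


Union bound: P[∪_{i=1}^{7} A_i] ≤ Σ_i P[A_i] ≤ 7·p = 7·(1/21) = 1/3.
Numerically: 1/3 ≈ 0.33333.
Is 1/3 < 1? YES.
Since P[∪ A_i] ≤ 1/3 < 1, the complement has P[∩ A_i^c] ≥ 1 − 1/3 = 2/3 > 0, so some outcome avoids every A_i.

7·p = 1/3 ≈ 0.33333; existence CERTIFIED by the union bound.


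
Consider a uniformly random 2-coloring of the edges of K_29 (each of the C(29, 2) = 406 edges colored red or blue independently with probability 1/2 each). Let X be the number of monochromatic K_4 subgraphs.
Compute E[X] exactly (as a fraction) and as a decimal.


Let X = Σ_S X_S over the C(29, 4) = 23751 subsets S of size 4, where X_S = 1 if the K_4 on S is monochromatic.
For a fixed S, the K_4 on S has C(4, 2) = 6 edges. P[all 6 edges red] = (1/2)^6, and likewise for blue, so P[monochromatic] = 2·(1/2)^6 = 2^{1 − 6} = 1/32.
By linearity: E[X] = C(29, 4) · 2^{1 − 6} = 23751 · 1/32 = 23751/32.
Numerically: E[X] ≈ 742.21875.

E[X] = C(29,4)·2^(1−C(4,2)) = 23751/32 ≈ 742.21875.


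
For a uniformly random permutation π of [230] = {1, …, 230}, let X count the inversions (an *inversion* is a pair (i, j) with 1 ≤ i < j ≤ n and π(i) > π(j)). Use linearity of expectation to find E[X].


Write X = Σ X_I over the C(230, 2) = 26335 pairs i < j, with X_I the indicator of one inversion.
There are 26335 indicators.
For each fixed pair i < j, the values π(i) and π(j) are two distinct elements of {1, …, 230} in uniformly random order; by symmetry P[π(i) > π(j)] = 1/2.
By linearity: E[X] = 26335 · (1/2) = C(230, 2) · (1/2) = 26335/2 = 26335/2 ≈ 13167.5000.

E[X] = 26335/2 = 13167.5000.


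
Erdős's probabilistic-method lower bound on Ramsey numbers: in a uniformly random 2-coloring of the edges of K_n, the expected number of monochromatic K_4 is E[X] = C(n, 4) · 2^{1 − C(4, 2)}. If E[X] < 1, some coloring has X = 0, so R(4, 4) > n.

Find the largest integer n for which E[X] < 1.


We need C(n, 4) · 2^{1 − 6} < 1, i.e. C(n, 4) < 2^{6 − 1} = 32.
Check values of n near the boundary:
  n = 4: C(4, 4) = 1; 1 < 32? YES
  n = 5: C(5, 4) = 5; 5 < 32? YES
  n = 6: C(6, 4) = 15; 15 < 32? YES
  n = 7: C(7, 4) = 35; 35 < 32? NO
  n = 8: C(8, 4) = 70; 70 < 32? NO
The largest n with C(n, 4) < 32 is n = 6 (where E[X] = 15/32 ≈ 0.4688). Hence R(4, 4) > 6, i.e. R(4, 4) ≥ 7.

Largest n = 6; hence R(4, 4) > 6.


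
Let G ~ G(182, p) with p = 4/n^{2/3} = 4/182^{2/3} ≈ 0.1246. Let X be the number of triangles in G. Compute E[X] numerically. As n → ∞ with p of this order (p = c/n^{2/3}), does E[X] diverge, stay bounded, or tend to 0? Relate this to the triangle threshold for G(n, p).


Number of potential triangles: C(182, 3) = 988260.
Each occurs with probability p³ ≈ (0.1246)³ ≈ 1.932134e-03.
By linearity: E[X] = C(182, 3)·p³ ≈ 988260 · 1.932134e-03 ≈ 1909.4505.
Since α = 2/3 < 1, p = c/n^{2/3} ≫ 1/n is above the triangle threshold p ~ 1/n. Asymptotically E[X] ~ (c³/6)·n^{3(1−α)} = (4³/6)·n^{1} → ∞; triangles are abundant w.h.p.

E[X] ≈ 1909.4505; in regime p = Θ(1/n^{2/3}) E[X] diverges (above the triangle threshold p ~ 1/n).


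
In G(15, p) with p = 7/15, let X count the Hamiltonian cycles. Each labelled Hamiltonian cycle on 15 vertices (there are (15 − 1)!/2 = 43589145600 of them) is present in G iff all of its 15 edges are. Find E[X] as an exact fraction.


K_15 has (15 − 1)!/2 = 43589145600 labelled Hamiltonian cycles.
For each such Hamiltonian cycle H, let X_H = 1 if all 15 edges of H are present in G. Then P[X_H = 1] = p^{15} = (7/15)^{15} = 4747561509943/437893890380859375.
By linearity: E[X] = Σ_H E[X_H] = 43589145600 · p^{15} = 43589145600 · 4747561509943/437893890380859375 = 34064551424174695424/72081298828125.
Numerically: E[X] ≈ 4.73e+05.

E[X] = 43589145600 · (7/15)^{15} = 34064551424174695424/72081298828125 ≈ 4.73e+05.


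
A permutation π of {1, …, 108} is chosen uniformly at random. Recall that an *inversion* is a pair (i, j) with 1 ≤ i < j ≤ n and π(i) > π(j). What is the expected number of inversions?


Write X = Σ X_I over the C(108, 2) = 5778 pairs i < j, with X_I the indicator of one inversion.
There are 5778 indicators.
For each fixed pair i < j, the values π(i) and π(j) are two distinct elements of {1, …, 108} in uniformly random order; by symmetry P[π(i) > π(j)] = 1/2.
By linearity: E[X] = 5778 · (1/2) = C(108, 2) · (1/2) = 5778/2 = 2889 ≈ 2889.0000.

E[X] = 2889 = 2889.0000.


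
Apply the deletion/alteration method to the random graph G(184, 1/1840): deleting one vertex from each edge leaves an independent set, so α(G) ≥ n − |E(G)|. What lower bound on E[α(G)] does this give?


E[|E(G)|] = C(184, 2)·p = 16836 · (1/1840) = 183/20.
E[α(G)] ≥ n − E[|E(G)|] = 184 − 183/20 = 3497/20.
Numerically: ≈ 174.85000.
(This is only a lower bound; the true E[α(G)] may be larger.)

E[α(G)] ≥ 3497/20 ≈ 174.85000.


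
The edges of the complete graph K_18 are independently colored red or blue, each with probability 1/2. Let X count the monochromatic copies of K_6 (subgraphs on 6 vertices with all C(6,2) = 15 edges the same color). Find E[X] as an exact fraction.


Let X = Σ_S X_S over the C(18, 6) = 18564 subsets S of size 6, where X_S = 1 if the K_6 on S is monochromatic.
For a fixed S, the K_6 on S has C(6, 2) = 15 edges. P[all 15 edges red] = (1/2)^15, and likewise for blue, so P[monochromatic] = 2·(1/2)^15 = 2^{1 − 15} = 1/16384.
Summing: E[X] = C(18, 6) · 2^{1 − 15} = 18564 · 1/16384 = 4641/4096.
Numerically: E[X] ≈ 1.133.

E[X] = C(18,6)·2^(1−C(6,2)) = 4641/4096 ≈ 1.133.


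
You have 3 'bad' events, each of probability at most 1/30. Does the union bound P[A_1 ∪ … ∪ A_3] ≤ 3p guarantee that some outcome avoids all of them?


Union bound: P[∪_{i=1}^{3} A_i] ≤ Σ_i P[A_i] ≤ 3·p = 3·(1/30) = 1/10.
Numerically: 1/10 ≈ 0.1000000.
Is 1/10 < 1? YES.
Since P[∪ A_i] ≤ 1/10 < 1, the complement has P[∩ A_i^c] ≥ 1 − 1/10 = 9/10 > 0, so some outcome avoids every A_i.

3·p = 1/10 ≈ 0.1000000; existence CERTIFIED by the union bound.


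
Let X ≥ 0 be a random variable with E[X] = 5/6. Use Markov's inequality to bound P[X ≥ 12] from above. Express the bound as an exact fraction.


μ = E[X] = 5/6, a = 12.
Markov: P[X ≥ 12] ≤ μ/a = (5/6)/12 = 5/72.
Numerically: ≈ 0.06944.
(Since a = 12 > μ = 0.83333, the bound 5/72 is < 1 and informative.)

P[X ≥ 12] ≤ 5/72 ≈ 0.06944.


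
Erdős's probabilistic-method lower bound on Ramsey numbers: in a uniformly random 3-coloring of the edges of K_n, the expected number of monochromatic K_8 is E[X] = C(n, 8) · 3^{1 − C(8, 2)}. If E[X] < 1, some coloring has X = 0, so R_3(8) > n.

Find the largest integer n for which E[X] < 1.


We need C(n, 8) · 3^{1 − 28} < 1, i.e. C(n, 8) < 3^{28 − 1} = 7625597484987.
Check values of n near the boundary:
  n = 150: C(150, 8) = 5257211409450; 5257211409450 < 7625597484987? YES
  n = 151: C(151, 8) = 5551321138650; 5551321138650 < 7625597484987? YES
  n = 152: C(152, 8) = 5859727868575; 5859727868575 < 7625597484987? YES
  n = 153: C(153, 8) = 6183023199255; 6183023199255 < 7625597484987? YES
  n = 154: C(154, 8) = 6521818990995; 6521818990995 < 7625597484987? YES
  n = 155: C(155, 8) = 6876747915675; 6876747915675 < 7625597484987? YES
  n = 156: C(156, 8) = 7248464019225; 7248464019225 < 7625597484987? YES
  n = 157: C(157, 8) = 7637643295425; 7637643295425 < 7625597484987? NO
  n = 158: C(158, 8) = 8044984271181; 8044984271181 < 7625597484987? NO
The largest n with C(n, 8) < 7625597484987 is n = 156 (where E[X] = 805384891025/847288609443 ≈ 0.9505437). Hence R_3(8) > 156, i.e. R_3(8) ≥ 157.

Largest n = 156; hence R_3(8) > 156.


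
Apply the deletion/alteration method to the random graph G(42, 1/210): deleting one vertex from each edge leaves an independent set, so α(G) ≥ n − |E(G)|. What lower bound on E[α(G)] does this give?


E[|E(G)|] = C(42, 2)·p = 861 · (1/210) = 41/10.
E[α(G)] ≥ n − E[|E(G)|] = 42 − 41/10 = 379/10.
Numerically: ≈ 37.900000.
(This is only a lower bound; the true E[α(G)] may be larger.)

E[α(G)] ≥ 379/10 ≈ 37.900000.


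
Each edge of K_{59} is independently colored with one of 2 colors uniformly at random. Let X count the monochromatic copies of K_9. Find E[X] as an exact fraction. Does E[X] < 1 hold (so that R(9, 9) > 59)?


E[X] = C(59, 9) · 2^{1 − 36} = 12565671261 · 2^{−35} = 12565671261/34359738368.
As a reduced fraction: E[X] = 12565671261/34359738368 ≈ 0.36571.
Is E[X] < 1? YES.
Since E[X] < 1, there exists a 2-coloring of K_{59} with no monochromatic K_9; hence R(9, 9) > 59.

E[X] = 12565671261/34359738368 ≈ 0.36571; E[X] < 1, so R(9, 9) > 59.


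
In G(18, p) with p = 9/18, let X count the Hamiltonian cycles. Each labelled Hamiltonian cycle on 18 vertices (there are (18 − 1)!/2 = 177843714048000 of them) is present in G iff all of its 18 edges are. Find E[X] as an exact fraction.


K_18 has (18 − 1)!/2 = 177843714048000 labelled Hamiltonian cycles.
For each such Hamiltonian cycle H, let X_H = 1 if all 18 edges of H are present in G. Then P[X_H = 1] = p^{18} = (1/2)^{18} = 1/262144.
By linearity of expectation: E[X] = Σ_H E[X_H] = 177843714048000 · p^{18} = 177843714048000 · 1/262144 = 10854718875/16.
Numerically: E[X] ≈ 6.7842e+08.

E[X] = 177843714048000 · (1/2)^{18} = 10854718875/16 ≈ 6.7842e+08.


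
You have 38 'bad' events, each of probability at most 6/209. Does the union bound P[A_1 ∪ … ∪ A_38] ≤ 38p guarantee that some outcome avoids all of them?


Union bound: P[∪_{i=1}^{38} A_i] ≤ Σ_i P[A_i] ≤ 38·p = 38·(6/209) = 12/11.
Numerically: 12/11 ≈ 1.090909.
Is 12/11 < 1? NO.
Since the bound 12/11 is ≥ 1, the union bound is uninformative here; it does NOT by itself certify existence.

38·p = 12/11 ≈ 1.090909; existence NOT certified by the union bound.


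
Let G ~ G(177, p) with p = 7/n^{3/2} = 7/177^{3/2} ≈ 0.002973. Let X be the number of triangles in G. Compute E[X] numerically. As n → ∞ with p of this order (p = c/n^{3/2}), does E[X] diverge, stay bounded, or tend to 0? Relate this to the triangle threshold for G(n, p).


Number of potential triangles: C(177, 3) = 908600.
Each occurs with probability p³ ≈ (0.002973)³ ≈ 2.626724e-08.
By linearity: E[X] = C(177, 3)·p³ ≈ 908600 · 2.626724e-08 ≈ 0.0239.
Since α = 3/2 > 1, p = c/n^{3/2} = o(1/n) is below the triangle threshold p ~ 1/n. Asymptotically E[X] ~ (c³/6)·n^{3(1−α)} = (7³/6)·n^{-1.5} → 0, so by Markov's inequality G has no triangles w.h.p.

E[X] ≈ 0.0239; in regime p = Θ(1/n^{3/2}) E[X] tends to 0 (below the triangle threshold p ~ 1/n).


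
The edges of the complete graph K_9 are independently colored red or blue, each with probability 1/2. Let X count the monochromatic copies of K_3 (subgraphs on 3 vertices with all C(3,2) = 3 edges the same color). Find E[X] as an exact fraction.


Let X = Σ_S X_S over the C(9, 3) = 84 subsets S of size 3, where X_S = 1 if the K_3 on S is monochromatic.
For a fixed S, the K_3 on S has C(3, 2) = 3 edges. P[all 3 edges red] = (1/2)^3, and likewise for blue, so P[monochromatic] = 2·(1/2)^3 = 2^{1 − 3} = 1/4.
Summing: E[X] = C(9, 3) · 2^{1 − 3} = 84 · 1/4 = 21.
Numerically: E[X] ≈ 21.00000.

E[X] = C(9,3)·2^(1−C(3,2)) = 21 ≈ 21.00000.


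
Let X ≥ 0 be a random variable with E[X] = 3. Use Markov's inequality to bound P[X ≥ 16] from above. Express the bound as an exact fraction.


μ = E[X] = 3, a = 16.
Markov: P[X ≥ 16] ≤ μ/a = (3)/16 = 3/16.
Numerically: ≈ 0.187500.
(Since a = 16 > μ = 3.000000, the bound 3/16 is < 1 and informative.)

P[X ≥ 16] ≤ 3/16 ≈ 0.187500.


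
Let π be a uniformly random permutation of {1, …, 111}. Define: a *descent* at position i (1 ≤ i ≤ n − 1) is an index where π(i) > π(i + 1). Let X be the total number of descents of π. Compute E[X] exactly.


Write X = Σ X_I over i = 1, …, 110, with X_I the indicator of one descent.
There are 110 indicators.
For each fixed i, the pair (π(i), π(i+1)) is a uniformly random ordered pair of distinct values from {1, …, 111}; by symmetry P[π(i) > π(i+1)] = 1/2.
By linearity: E[X] = 110 · (1/2) = (111 − 1) · (1/2) = 55 ≈ 55.000000.

E[X] = 55 = 55.000000.


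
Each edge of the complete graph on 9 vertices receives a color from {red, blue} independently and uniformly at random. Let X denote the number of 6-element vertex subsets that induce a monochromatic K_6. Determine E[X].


Let X = Σ_S X_S over the C(9, 6) = 84 subsets S of size 6, where X_S = 1 if the K_6 on S is monochromatic.
For a fixed S, the K_6 on S has C(6, 2) = 15 edges. P[all 15 edges red] = (1/2)^15, and likewise for blue, so P[monochromatic] = 2·(1/2)^15 = 2^{1 − 15} = 1/16384.
By linearity: E[X] = C(9, 6) · 2^{1 − 15} = 84 · 1/16384 = 21/4096.
Numerically: E[X] ≈ 0.005127.

E[X] = C(9,6)·2^(1−C(6,2)) = 21/4096 ≈ 0.005127.


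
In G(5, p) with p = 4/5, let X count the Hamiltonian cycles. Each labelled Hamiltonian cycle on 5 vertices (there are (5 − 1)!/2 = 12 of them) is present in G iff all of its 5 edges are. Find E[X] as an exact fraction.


K_5 has (5 − 1)!/2 = 12 labelled Hamiltonian cycles.
For each such Hamiltonian cycle H, let X_H = 1 if all 5 edges of H are present in G. Then P[X_H = 1] = p^{5} = (4/5)^{5} = 1024/3125.
By linearity: E[X] = Σ_H E[X_H] = 12 · p^{5} = 12 · 1024/3125 = 12288/3125.
Numerically: E[X] ≈ 3.93.

E[X] = 12 · (4/5)^{5} = 12288/3125 ≈ 3.93.


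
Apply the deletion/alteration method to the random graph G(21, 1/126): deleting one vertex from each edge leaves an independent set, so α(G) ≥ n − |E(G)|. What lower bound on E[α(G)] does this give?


E[|E(G)|] = C(21, 2)·p = 210 · (1/126) = 5/3.
E[α(G)] ≥ n − E[|E(G)|] = 21 − 5/3 = 58/3.
Numerically: ≈ 19.333.
(This is only a lower bound; the true E[α(G)] may be larger.)

E[α(G)] ≥ 58/3 ≈ 19.333.


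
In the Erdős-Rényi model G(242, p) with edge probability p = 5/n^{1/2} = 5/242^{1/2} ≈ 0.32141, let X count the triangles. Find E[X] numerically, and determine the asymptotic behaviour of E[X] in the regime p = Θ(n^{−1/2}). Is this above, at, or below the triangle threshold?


Number of potential triangles: C(242, 3) = 2332880.
Each occurs with probability p³ ≈ (0.32141)³ ≈ 3.3203737e-02.
By linearity: E[X] = C(242, 3)·p³ ≈ 2332880 · 3.3203737e-02 ≈ 77460.33376.
Since α = 1/2 < 1, p = c/n^{1/2} ≫ 1/n is above the triangle threshold p ~ 1/n. Asymptotically E[X] ~ (c³/6)·n^{3(1−α)} = (5³/6)·n^{1.5} → ∞; triangles are abundant w.h.p.

E[X] ≈ 77460.33376; in regime p = Θ(1/n^{1/2}) E[X] diverges (above the triangle threshold p ~ 1/n).


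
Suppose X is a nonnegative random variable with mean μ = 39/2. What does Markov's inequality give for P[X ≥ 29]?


μ = E[X] = 39/2, a = 29.
Markov: P[X ≥ 29] ≤ μ/a = (39/2)/29 = 39/58.
Numerically: ≈ 0.67241.
(Since a = 29 > μ = 19.50000, the bound 39/58 is < 1 and informative.)

P[X ≥ 29] ≤ 39/58 ≈ 0.67241.


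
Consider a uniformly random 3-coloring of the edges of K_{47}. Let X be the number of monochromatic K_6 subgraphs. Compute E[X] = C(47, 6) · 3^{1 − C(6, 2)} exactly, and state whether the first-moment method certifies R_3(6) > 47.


E[X] = C(47, 6) · 3^{1 − 15} = 10737573 · 3^{−14} = 10737573/4782969.
As a reduced fraction: E[X] = 3579191/1594323 ≈ 2.245.
Is E[X] < 1? NO.
Since E[X] ≥ 1, the first-moment bound is inconclusive at n = 47; it does NOT by itself certify R_3(6) > 47.

E[X] = 3579191/1594323 ≈ 2.245; E[X] ≥ 1; first-moment method inconclusive here.


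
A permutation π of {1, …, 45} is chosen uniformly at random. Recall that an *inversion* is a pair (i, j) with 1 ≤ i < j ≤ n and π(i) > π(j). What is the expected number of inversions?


Write X = Σ X_I over the C(45, 2) = 990 pairs i < j, with X_I the indicator of one inversion.
There are 990 indicators.
For each fixed pair i < j, the values π(i) and π(j) are two distinct elements of {1, …, 45} in uniformly random order; by symmetry P[π(i) > π(j)] = 1/2.
By linearity: E[X] = 990 · (1/2) = C(45, 2) · (1/2) = 990/2 = 495 ≈ 495.000000.

E[X] = 495 = 495.000000.


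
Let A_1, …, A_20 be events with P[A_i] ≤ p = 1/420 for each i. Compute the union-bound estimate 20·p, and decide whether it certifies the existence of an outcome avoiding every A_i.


Union bound: P[∪_{i=1}^{20} A_i] ≤ Σ_i P[A_i] ≤ 20·p = 20·(1/420) = 1/21.
Numerically: 1/21 ≈ 0.047619.
Is 1/21 < 1? YES.
Since P[∪ A_i] ≤ 1/21 < 1, the complement has P[∩ A_i^c] ≥ 1 − 1/21 = 20/21 > 0, so some outcome avoids every A_i.

20·p = 1/21 ≈ 0.047619; existence CERTIFIED by the union bound.


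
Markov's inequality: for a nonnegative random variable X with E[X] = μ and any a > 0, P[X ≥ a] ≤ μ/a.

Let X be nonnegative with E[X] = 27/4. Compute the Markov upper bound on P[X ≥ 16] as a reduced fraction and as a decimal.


μ = E[X] = 27/4, a = 16.
Markov: P[X ≥ 16] ≤ μ/a = (27/4)/16 = 27/64.
Numerically: ≈ 0.42188.
(Since a = 16 > μ = 6.75000, the bound 27/64 is < 1 and informative.)

P[X ≥ 16] ≤ 27/64 ≈ 0.42188.


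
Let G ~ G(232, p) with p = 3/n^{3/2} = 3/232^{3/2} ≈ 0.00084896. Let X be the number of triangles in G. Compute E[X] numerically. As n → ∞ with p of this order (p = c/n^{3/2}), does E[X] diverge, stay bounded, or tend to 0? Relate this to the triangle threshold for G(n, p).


Number of potential triangles: C(232, 3) = 2054360.
Each occurs with probability p³ ≈ (0.00084896)³ ≈ 6.1188222e-10.
By linearity: E[X] = C(232, 3)·p³ ≈ 2054360 · 6.1188222e-10 ≈ 0.00126.
Since α = 3/2 > 1, p = c/n^{3/2} = o(1/n) is below the triangle threshold p ~ 1/n. Asymptotically E[X] ~ (c³/6)·n^{3(1−α)} = (3³/6)·n^{-1.5} → 0, so by Markov's inequality G has no triangles w.h.p.

E[X] ≈ 0.00126; in regime p = Θ(1/n^{3/2}) E[X] tends to 0 (below the triangle threshold p ~ 1/n).


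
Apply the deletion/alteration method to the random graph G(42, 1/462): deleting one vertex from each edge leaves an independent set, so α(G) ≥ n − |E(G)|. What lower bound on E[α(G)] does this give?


E[|E(G)|] = C(42, 2)·p = 861 · (1/462) = 41/22.
E[α(G)] ≥ n − E[|E(G)|] = 42 − 41/22 = 883/22.
Numerically: ≈ 40.1364.
(This is only a lower bound; the true E[α(G)] may be larger.)

E[α(G)] ≥ 883/22 ≈ 40.1364.


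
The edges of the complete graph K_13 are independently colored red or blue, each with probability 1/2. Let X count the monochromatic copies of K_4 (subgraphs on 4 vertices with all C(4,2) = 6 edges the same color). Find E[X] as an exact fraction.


Let X = Σ_S X_S over the C(13, 4) = 715 subsets S of size 4, where X_S = 1 if the K_4 on S is monochromatic.
For a fixed S, the K_4 on S has C(4, 2) = 6 edges. P[all 6 edges red] = (1/2)^6, and likewise for blue, so P[monochromatic] = 2·(1/2)^6 = 2^{1 − 6} = 1/32.
By linearity of expectation: E[X] = C(13, 4) · 2^{1 − 6} = 715 · 1/32 = 715/32.
Numerically: E[X] ≈ 22.343750.

E[X] = C(13,4)·2^(1−C(4,2)) = 715/32 ≈ 22.343750.


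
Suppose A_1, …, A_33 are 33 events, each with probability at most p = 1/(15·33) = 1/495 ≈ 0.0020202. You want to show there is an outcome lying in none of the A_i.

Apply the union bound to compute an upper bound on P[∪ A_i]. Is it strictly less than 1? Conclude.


Union bound: P[∪_{i=1}^{33} A_i] ≤ Σ_i P[A_i] ≤ 33·p = 33·(1/495) = 1/15.
Numerically: 1/15 ≈ 0.0666667.
Is 1/15 < 1? YES.
Since P[∪ A_i] ≤ 1/15 < 1, the complement has P[∩ A_i^c] ≥ 1 − 1/15 = 14/15 > 0, so some outcome avoids every A_i.

33·p = 1/15 ≈ 0.0666667; existence CERTIFIED by the union bound.


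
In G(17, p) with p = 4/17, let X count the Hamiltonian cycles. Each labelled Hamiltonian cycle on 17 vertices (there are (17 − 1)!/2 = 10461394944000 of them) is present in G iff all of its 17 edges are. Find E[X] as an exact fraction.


K_17 has (17 − 1)!/2 = 10461394944000 labelled Hamiltonian cycles.
For each such Hamiltonian cycle H, let X_H = 1 if all 17 edges of H are present in G. Then P[X_H = 1] = p^{17} = (4/17)^{17} = 17179869184/827240261886336764177.
Summing the indicators: E[X] = Σ_H E[X_H] = 10461394944000 · p^{17} = 10461394944000 · 17179869184/827240261886336764177 = 179725396620079005696000/827240261886336764177.
Numerically: E[X] ≈ 217.259.

E[X] = 10461394944000 · (4/17)^{17} = 179725396620079005696000/827240261886336764177 ≈ 217.259.


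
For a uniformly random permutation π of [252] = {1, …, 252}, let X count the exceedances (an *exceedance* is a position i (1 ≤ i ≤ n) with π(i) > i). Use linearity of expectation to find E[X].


Write X = Σ_{i=1}^{252} X_i, where X_i = 1_{π(i) > i}.
For each fixed i, π(i) is uniform over {1, …, 252} (marginal of a uniform permutation), so P[π(i) > i] = (n − i)/n. Summing: Σ_{i=1}^{252} (n − i)/n = (0 + 1 + … + 251)/252 = 252(252 − 1)/(2·252) = (252 − 1)/2.
Hence E[X] = Σ_{i=1}^{252} (252 − i)/252 = 251/2 ≈ 125.500.

E[X] = 251/2 = 125.500.


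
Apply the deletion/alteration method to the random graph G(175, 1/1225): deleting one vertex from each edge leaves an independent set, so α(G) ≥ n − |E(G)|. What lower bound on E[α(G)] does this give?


E[|E(G)|] = C(175, 2)·p = 15225 · (1/1225) = 87/7.
E[α(G)] ≥ n − E[|E(G)|] = 175 − 87/7 = 1138/7.
Numerically: ≈ 162.57143.
(This is only a lower bound; the true E[α(G)] may be larger.)

E[α(G)] ≥ 1138/7 ≈ 162.57143.


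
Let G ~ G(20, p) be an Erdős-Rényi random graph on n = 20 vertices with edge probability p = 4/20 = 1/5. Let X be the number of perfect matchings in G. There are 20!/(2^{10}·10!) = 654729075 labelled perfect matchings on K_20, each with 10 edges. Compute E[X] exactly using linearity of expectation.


K_20 has 20!/(2^{10}·10!) = 654729075 labelled perfect matchings.
For each such perfect matching H, let X_H = 1 if all 10 edges of H are present in G. Then P[X_H = 1] = p^{10} = (1/5)^{10} = 1/9765625.
By linearity of expectation: E[X] = Σ_H E[X_H] = 654729075 · p^{10} = 654729075 · 1/9765625 = 26189163/390625.
Numerically: E[X] ≈ 67.044.

E[X] = 654729075 · (1/5)^{10} = 26189163/390625 ≈ 67.044.


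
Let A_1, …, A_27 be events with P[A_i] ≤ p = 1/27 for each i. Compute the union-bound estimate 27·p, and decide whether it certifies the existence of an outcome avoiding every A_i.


Union bound: P[∪_{i=1}^{27} A_i] ≤ Σ_i P[A_i] ≤ 27·p = 27·(1/27) = 1.
Numerically: 1 ≈ 1.0000.
Is 1 < 1? NO.
Since the bound 1 is ≥ 1, the union bound is uninformative here; it does NOT by itself certify existence.

27·p = 1 ≈ 1.0000; existence NOT certified by the union bound.


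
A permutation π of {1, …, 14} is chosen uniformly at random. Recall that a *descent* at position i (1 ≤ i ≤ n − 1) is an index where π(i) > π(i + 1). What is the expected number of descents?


Write X = Σ X_I over i = 1, …, 13, with X_I the indicator of one descent.
There are 13 indicators.
For each fixed i, the pair (π(i), π(i+1)) is a uniformly random ordered pair of distinct values from {1, …, 14}; by symmetry P[π(i) > π(i+1)] = 1/2.
By linearity: E[X] = 13 · (1/2) = (14 − 1) · (1/2) = 13/2 ≈ 6.500.

E[X] = 13/2 = 6.500.


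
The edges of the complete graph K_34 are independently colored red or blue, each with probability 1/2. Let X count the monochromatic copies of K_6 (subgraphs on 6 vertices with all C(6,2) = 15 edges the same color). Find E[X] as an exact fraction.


Let X = Σ_S X_S over the C(34, 6) = 1344904 subsets S of size 6, where X_S = 1 if the K_6 on S is monochromatic.
For a fixed S, the K_6 on S has C(6, 2) = 15 edges. P[all 15 edges red] = (1/2)^15, and likewise for blue, so P[monochromatic] = 2·(1/2)^15 = 2^{1 − 15} = 1/16384.
Summing: E[X] = C(34, 6) · 2^{1 − 15} = 1344904 · 1/16384 = 168113/2048.
Numerically: E[X] ≈ 82.086426.

E[X] = C(34,6)·2^(1−C(6,2)) = 168113/2048 ≈ 82.086426.


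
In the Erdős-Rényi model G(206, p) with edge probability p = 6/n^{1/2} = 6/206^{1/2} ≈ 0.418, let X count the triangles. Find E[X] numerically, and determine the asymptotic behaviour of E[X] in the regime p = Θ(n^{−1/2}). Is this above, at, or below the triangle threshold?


Number of potential triangles: C(206, 3) = 1435820.
Each occurs with probability p³ ≈ (0.418)³ ≈ 7.30555e-02.
By linearity: E[X] = C(206, 3)·p³ ≈ 1435820 · 7.30555e-02 ≈ 104894.549.
Since α = 1/2 < 1, p = c/n^{1/2} ≫ 1/n is above the triangle threshold p ~ 1/n. Asymptotically E[X] ~ (c³/6)·n^{3(1−α)} = (6³/6)·n^{1.5} → ∞; triangles are abundant w.h.p.

E[X] ≈ 104894.549; in regime p = Θ(1/n^{1/2}) E[X] diverges (above the triangle threshold p ~ 1/n).


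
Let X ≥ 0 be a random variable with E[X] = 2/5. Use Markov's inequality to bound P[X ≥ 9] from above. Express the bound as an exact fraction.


μ = E[X] = 2/5, a = 9.
Markov: P[X ≥ 9] ≤ μ/a = (2/5)/9 = 2/45.
Numerically: ≈ 0.0444.
(Since a = 9 > μ = 0.4000, the bound 2/45 is < 1 and informative.)

P[X ≥ 9] ≤ 2/45 ≈ 0.0444.


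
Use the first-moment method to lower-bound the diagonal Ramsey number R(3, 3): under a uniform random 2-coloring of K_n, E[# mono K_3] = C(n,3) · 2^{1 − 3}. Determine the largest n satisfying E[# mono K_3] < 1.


We need C(n, 3) · 2^{1 − 3} < 1, i.e. C(n, 3) < 2^{3 − 1} = 4.
Check values of n near the boundary:
  n = 3: C(3, 3) = 1; 1 < 4? YES
  n = 4: C(4, 3) = 4; 4 < 4? NO
  n = 5: C(5, 3) = 10; 10 < 4? NO
  n = 6: C(6, 3) = 20; 20 < 4? NO
The largest n with C(n, 3) < 4 is n = 3 (where E[X] = 1/4 ≈ 0.2500). Hence R(3, 3) > 3, i.e. R(3, 3) ≥ 4.

Largest n = 3; hence R(3, 3) > 3.


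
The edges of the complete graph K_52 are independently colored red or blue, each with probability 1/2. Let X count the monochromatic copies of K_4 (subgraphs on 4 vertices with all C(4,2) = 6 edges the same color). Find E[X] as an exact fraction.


Let X = Σ_S X_S over the C(52, 4) = 270725 subsets S of size 4, where X_S = 1 if the K_4 on S is monochromatic.
For a fixed S, the K_4 on S has C(4, 2) = 6 edges. P[all 6 edges red] = (1/2)^6, and likewise for blue, so P[monochromatic] = 2·(1/2)^6 = 2^{1 − 6} = 1/32.
By linearity: E[X] = C(52, 4) · 2^{1 − 6} = 270725 · 1/32 = 270725/32.
Numerically: E[X] ≈ 8460.15625.

E[X] = C(52,4)·2^(1−C(4,2)) = 270725/32 ≈ 8460.15625.


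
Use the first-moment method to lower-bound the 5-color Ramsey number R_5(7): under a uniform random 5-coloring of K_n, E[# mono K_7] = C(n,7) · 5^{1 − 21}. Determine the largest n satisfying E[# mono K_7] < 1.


We need C(n, 7) · 5^{1 − 21} < 1, i.e. C(n, 7) < 5^{21 − 1} = 95367431640625.
Check values of n near the boundary:
  n = 334: C(334, 7) = 86359460961576; 86359460961576 < 95367431640625? YES
  n = 335: C(335, 7) = 88202498238195; 88202498238195 < 95367431640625? YES
  n = 336: C(336, 7) = 90079147136880; 90079147136880 < 95367431640625? YES
  n = 337: C(337, 7) = 91989916924632; 91989916924632 < 95367431640625? YES
  n = 338: C(338, 7) = 93935323022736; 93935323022736 < 95367431640625? YES
  n = 339: C(339, 7) = 95915887062372; 95915887062372 < 95367431640625? NO
The largest n with C(n, 7) < 95367431640625 is n = 338 (where E[X] = 93935323022736/95367431640625 ≈ 0.985). Hence R_5(7) > 338, i.e. R_5(7) ≥ 339.

Largest n = 338; hence R_5(7) > 338.


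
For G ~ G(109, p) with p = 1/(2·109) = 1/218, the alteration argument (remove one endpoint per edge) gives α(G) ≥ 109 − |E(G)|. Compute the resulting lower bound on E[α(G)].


E[|E(G)|] = C(109, 2)·p = 5886 · (1/218) = 27.
E[α(G)] ≥ n − E[|E(G)|] = 109 − 27 = 82.
Numerically: ≈ 82.00000.
(This is only a lower bound; the true E[α(G)] may be larger.)

E[α(G)] ≥ 82 ≈ 82.00000.


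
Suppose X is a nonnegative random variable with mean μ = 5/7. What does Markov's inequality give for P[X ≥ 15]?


μ = E[X] = 5/7, a = 15.
Markov: P[X ≥ 15] ≤ μ/a = (5/7)/15 = 1/21.
Numerically: ≈ 0.048.
(Since a = 15 > μ = 0.714, the bound 1/21 is < 1 and informative.)

P[X ≥ 15] ≤ 1/21 ≈ 0.048.


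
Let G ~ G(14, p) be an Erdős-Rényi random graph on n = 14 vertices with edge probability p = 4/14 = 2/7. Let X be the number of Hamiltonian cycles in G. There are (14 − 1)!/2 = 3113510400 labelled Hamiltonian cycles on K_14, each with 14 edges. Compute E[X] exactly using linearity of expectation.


K_14 has (14 − 1)!/2 = 3113510400 labelled Hamiltonian cycles.
For each such Hamiltonian cycle H, let X_H = 1 if all 14 edges of H are present in G. Then P[X_H = 1] = p^{14} = (2/7)^{14} = 16384/678223072849.
By linearity of expectation: E[X] = Σ_H E[X_H] = 3113510400 · p^{14} = 3113510400 · 16384/678223072849 = 7287393484800/96889010407.
Numerically: E[X] ≈ 75.214.

E[X] = 3113510400 · (2/7)^{14} = 7287393484800/96889010407 ≈ 75.214.


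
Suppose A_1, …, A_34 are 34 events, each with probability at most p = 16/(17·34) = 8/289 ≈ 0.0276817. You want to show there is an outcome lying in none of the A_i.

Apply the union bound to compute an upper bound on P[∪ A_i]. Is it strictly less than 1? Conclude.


Union bound: P[∪_{i=1}^{34} A_i] ≤ Σ_i P[A_i] ≤ 34·p = 34·(8/289) = 16/17.
Numerically: 16/17 ≈ 0.9411765.
Is 16/17 < 1? YES.
Since P[∪ A_i] ≤ 16/17 < 1, the complement has P[∩ A_i^c] ≥ 1 − 16/17 = 1/17 > 0, so some outcome avoids every A_i.

34·p = 16/17 ≈ 0.9411765; existence CERTIFIED by the union bound.


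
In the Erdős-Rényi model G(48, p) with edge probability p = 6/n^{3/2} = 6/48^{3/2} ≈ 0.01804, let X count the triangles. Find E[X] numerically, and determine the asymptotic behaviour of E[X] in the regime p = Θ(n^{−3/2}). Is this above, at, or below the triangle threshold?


Number of potential triangles: C(48, 3) = 17296.
Each occurs with probability p³ ≈ (0.01804)³ ≈ 5.873111e-06.
By linearity: E[X] = C(48, 3)·p³ ≈ 17296 · 5.873111e-06 ≈ 0.1016.
Since α = 3/2 > 1, p = c/n^{3/2} = o(1/n) is below the triangle threshold p ~ 1/n. Asymptotically E[X] ~ (c³/6)·n^{3(1−α)} = (6³/6)·n^{-1.5} → 0, so by Markov's inequality G has no triangles w.h.p.

E[X] ≈ 0.1016; in regime p = Θ(1/n^{3/2}) E[X] tends to 0 (below the triangle threshold p ~ 1/n).


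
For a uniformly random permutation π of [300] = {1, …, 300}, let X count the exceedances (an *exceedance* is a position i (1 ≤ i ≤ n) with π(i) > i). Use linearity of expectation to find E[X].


Write X = Σ_{i=1}^{300} X_i, where X_i = 1_{π(i) > i}.
For each fixed i, π(i) is uniform over {1, …, 300} (marginal of a uniform permutation), so P[π(i) > i] = (n − i)/n. Summing: Σ_{i=1}^{300} (n − i)/n = (0 + 1 + … + 299)/300 = 300(300 − 1)/(2·300) = (300 − 1)/2.
Hence E[X] = Σ_{i=1}^{300} (300 − i)/300 = 299/2 ≈ 149.500000.

E[X] = 299/2 = 149.500000.


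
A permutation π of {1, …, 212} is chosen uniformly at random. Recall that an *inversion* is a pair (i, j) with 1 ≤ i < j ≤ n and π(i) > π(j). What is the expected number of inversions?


Write X = Σ X_I over the C(212, 2) = 22366 pairs i < j, with X_I the indicator of one inversion.
There are 22366 indicators.
For each fixed pair i < j, the values π(i) and π(j) are two distinct elements of {1, …, 212} in uniformly random order; by symmetry P[π(i) > π(j)] = 1/2.
By linearity: E[X] = 22366 · (1/2) = C(212, 2) · (1/2) = 22366/2 = 11183 ≈ 11183.00000.

E[X] = 11183 = 11183.00000.


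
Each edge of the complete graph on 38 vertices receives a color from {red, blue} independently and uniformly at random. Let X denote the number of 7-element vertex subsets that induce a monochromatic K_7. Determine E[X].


Let X = Σ_S X_S over the C(38, 7) = 12620256 subsets S of size 7, where X_S = 1 if the K_7 on S is monochromatic.
For a fixed S, the K_7 on S has C(7, 2) = 21 edges. P[all 21 edges red] = (1/2)^21, and likewise for blue, so P[monochromatic] = 2·(1/2)^21 = 2^{1 − 21} = 1/1048576.
By linearity of expectation: E[X] = C(38, 7) · 2^{1 − 21} = 12620256 · 1/1048576 = 394383/32768.
Numerically: E[X] ≈ 12.03561.

E[X] = C(38,7)·2^(1−C(7,2)) = 394383/32768 ≈ 12.03561.


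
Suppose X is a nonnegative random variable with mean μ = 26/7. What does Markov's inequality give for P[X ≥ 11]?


μ = E[X] = 26/7, a = 11.
Markov: P[X ≥ 11] ≤ μ/a = (26/7)/11 = 26/77.
Numerically: ≈ 0.337662.
(Since a = 11 > μ = 3.714286, the bound 26/77 is < 1 and informative.)

P[X ≥ 11] ≤ 26/77 ≈ 0.337662.
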